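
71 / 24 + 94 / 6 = 18.62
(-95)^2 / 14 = 9025 / 14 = 644.64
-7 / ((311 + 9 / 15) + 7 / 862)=-30170 / 1343031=-0.02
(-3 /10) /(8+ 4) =-1 /40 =-0.02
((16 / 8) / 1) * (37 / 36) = 37 / 18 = 2.06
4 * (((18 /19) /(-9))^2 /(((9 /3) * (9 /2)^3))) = 128 /789507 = 0.00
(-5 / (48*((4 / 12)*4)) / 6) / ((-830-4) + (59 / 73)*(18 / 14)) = 2555 / 163446912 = 0.00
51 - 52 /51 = 2549 /51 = 49.98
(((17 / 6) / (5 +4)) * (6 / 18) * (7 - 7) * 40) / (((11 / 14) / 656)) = 0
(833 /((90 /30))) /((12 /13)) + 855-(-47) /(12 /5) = 21157 /18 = 1175.39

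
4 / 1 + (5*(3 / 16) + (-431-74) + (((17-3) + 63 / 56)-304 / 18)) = -501.83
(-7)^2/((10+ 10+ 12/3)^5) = 49/7962624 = 0.00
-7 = -7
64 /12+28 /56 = 35 /6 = 5.83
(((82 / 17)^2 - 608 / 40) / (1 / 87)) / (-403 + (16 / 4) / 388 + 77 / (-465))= -9147943512 / 5255268191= -1.74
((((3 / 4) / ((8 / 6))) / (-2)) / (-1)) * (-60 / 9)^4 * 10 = 50000 / 9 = 5555.56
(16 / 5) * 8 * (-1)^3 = -128 / 5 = -25.60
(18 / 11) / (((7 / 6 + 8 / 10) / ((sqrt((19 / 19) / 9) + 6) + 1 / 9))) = 3480 / 649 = 5.36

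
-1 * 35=-35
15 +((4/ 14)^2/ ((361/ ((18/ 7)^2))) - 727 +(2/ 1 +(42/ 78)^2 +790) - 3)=11321851206/ 146482609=77.29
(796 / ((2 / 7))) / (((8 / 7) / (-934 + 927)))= -68257 / 4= -17064.25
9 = 9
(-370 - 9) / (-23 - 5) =13.54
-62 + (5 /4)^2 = -967 /16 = -60.44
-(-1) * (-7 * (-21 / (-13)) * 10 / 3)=-490 / 13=-37.69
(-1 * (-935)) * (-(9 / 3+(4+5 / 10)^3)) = -704055 / 8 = -88006.88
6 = 6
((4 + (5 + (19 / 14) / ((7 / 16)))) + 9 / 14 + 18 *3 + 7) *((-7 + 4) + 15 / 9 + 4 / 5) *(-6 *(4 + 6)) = 2359.84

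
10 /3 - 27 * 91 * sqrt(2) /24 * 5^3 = -18094.18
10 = 10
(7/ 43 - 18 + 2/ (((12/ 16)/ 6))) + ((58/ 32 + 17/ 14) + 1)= 10545/ 4816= 2.19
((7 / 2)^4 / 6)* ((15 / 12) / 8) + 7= 33509 / 3072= 10.91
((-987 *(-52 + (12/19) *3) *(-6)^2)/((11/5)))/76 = 42283080/3971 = 10647.97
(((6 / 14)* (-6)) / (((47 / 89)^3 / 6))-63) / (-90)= 2709391 / 1453522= 1.86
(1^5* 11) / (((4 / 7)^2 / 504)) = 33957 / 2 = 16978.50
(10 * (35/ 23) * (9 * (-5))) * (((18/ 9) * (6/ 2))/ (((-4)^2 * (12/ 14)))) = -55125/ 184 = -299.59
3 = 3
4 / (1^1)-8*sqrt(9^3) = -212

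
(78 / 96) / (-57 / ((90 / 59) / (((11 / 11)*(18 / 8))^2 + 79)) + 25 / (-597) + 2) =-5174 / 19990281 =-0.00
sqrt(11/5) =sqrt(55)/5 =1.48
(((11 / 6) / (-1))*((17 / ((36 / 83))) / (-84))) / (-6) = -15521 / 108864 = -0.14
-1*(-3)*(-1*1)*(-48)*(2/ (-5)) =-288/ 5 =-57.60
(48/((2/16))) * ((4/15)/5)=512/25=20.48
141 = 141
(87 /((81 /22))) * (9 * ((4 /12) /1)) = 70.89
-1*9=-9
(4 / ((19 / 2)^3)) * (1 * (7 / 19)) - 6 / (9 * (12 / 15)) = -650261 / 781926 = -0.83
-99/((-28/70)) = 495/2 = 247.50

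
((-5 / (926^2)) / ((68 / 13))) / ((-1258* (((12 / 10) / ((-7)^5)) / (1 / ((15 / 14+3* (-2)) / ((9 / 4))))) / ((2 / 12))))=38235925 / 40490263673088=0.00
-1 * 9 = -9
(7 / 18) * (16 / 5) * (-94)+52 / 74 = -193598 / 1665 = -116.28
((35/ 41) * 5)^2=30625/ 1681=18.22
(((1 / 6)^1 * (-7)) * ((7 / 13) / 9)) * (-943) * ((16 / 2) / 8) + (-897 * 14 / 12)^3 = -3218212938479 / 2808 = -1146087228.80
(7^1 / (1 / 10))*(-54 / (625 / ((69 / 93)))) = -17388 / 3875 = -4.49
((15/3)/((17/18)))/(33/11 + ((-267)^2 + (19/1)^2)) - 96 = -116937606/1218101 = -96.00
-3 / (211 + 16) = -3 / 227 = -0.01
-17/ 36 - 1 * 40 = -1457/ 36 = -40.47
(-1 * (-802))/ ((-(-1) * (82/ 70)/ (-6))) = -168420/ 41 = -4107.80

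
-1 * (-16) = 16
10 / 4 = 5 / 2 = 2.50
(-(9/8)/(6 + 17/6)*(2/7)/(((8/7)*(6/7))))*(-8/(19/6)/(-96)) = -63/64448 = -0.00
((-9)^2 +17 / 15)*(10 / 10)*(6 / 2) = 1232 / 5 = 246.40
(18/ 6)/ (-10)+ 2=17/ 10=1.70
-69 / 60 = -1.15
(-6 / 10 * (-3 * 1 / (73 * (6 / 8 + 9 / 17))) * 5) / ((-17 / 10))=-120 / 2117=-0.06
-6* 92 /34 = -276 /17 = -16.24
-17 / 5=-3.40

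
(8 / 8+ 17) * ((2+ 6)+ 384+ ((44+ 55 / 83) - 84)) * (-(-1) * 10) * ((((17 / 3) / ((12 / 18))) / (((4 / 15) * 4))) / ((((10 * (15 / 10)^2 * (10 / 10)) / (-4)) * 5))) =-1492821 / 83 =-17985.80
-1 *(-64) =64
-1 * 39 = -39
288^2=82944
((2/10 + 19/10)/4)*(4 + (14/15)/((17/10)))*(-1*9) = -1827/85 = -21.49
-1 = -1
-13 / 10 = -1.30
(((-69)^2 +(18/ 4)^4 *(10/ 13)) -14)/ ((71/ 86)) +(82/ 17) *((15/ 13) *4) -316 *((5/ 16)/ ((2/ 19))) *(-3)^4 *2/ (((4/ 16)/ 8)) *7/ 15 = -142057387505/ 62764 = -2263357.78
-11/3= -3.67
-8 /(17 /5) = -40 /17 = -2.35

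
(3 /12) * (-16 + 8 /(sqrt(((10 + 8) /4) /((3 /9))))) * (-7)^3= 1185.29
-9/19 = -0.47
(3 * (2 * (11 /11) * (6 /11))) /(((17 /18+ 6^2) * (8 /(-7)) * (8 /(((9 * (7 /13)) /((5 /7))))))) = -35721 /543400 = -0.07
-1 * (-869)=869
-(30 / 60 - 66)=131 / 2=65.50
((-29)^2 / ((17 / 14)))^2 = 138627076 / 289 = 479678.46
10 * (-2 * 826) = -16520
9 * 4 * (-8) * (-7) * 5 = 10080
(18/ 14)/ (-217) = -9/ 1519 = -0.01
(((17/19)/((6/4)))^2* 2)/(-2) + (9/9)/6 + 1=5269/6498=0.81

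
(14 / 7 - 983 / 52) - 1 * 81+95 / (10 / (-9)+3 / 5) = -339393 / 1196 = -283.77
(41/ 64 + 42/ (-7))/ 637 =-7/ 832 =-0.01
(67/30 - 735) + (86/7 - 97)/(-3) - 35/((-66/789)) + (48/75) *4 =-545852/1925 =-283.56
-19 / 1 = -19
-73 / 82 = -0.89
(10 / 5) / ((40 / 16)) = 4 / 5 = 0.80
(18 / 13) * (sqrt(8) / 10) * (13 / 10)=9 * sqrt(2) / 25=0.51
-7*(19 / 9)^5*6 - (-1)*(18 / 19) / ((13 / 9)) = -1760.53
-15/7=-2.14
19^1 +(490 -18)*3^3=12763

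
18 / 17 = 1.06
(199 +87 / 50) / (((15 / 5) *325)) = 0.21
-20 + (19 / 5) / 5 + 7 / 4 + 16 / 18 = -14941 / 900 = -16.60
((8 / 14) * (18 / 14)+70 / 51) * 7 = 5266 / 357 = 14.75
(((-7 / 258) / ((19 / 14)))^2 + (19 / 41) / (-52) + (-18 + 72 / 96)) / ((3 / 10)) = -552608020660 / 9605834199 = -57.53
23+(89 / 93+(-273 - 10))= -24091 / 93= -259.04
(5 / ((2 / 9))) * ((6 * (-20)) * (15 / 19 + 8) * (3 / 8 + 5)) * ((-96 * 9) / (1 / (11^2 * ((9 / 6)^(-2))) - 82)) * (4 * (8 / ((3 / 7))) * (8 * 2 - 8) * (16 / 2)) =-4843112369356800 / 753901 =-6424069432.67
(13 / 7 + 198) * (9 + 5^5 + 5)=4391461 / 7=627351.57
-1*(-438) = 438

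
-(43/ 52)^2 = -1849/ 2704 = -0.68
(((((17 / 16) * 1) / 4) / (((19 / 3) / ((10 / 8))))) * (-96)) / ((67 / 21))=-16065 / 10184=-1.58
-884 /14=-63.14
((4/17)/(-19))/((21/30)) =-40/2261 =-0.02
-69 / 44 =-1.57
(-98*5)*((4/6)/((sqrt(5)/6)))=-392*sqrt(5)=-876.54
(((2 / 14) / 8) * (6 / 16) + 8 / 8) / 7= 451 / 3136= 0.14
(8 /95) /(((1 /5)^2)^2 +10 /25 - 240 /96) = -2000 /49837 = -0.04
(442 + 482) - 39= 885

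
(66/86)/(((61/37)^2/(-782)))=-35328414/160003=-220.80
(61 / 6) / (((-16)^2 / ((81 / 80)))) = 1647 / 40960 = 0.04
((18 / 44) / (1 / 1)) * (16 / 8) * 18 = 162 / 11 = 14.73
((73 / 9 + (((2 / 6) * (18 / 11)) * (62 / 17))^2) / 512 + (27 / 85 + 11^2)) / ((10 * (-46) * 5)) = -97762891637 / 1853077248000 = -0.05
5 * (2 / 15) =2 / 3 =0.67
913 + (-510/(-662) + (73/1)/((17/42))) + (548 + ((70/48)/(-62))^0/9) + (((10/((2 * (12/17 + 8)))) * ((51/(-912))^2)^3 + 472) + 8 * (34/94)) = 588664204794282803880860449/278048463547900329197568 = 2117.13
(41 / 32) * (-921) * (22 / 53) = -415371 / 848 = -489.82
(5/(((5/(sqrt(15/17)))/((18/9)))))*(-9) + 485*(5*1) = 2425 - 18*sqrt(255)/17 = 2408.09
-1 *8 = -8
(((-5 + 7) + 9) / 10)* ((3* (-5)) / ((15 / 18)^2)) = -594 / 25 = -23.76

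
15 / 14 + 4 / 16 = 37 / 28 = 1.32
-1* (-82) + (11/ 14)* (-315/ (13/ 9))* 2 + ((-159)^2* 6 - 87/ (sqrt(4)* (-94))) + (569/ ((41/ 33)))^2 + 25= 1483909974799/ 4108364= 361192.43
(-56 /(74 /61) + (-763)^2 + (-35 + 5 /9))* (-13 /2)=-2519860655 /666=-3783574.56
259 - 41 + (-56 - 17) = 145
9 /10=0.90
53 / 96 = 0.55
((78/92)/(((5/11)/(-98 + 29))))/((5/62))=-39897/25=-1595.88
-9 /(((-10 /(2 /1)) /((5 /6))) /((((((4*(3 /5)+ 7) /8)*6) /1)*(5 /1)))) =423 /8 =52.88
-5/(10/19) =-9.50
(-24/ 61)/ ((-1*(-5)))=-24/ 305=-0.08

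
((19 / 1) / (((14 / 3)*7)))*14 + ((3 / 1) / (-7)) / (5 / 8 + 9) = 4365 / 539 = 8.10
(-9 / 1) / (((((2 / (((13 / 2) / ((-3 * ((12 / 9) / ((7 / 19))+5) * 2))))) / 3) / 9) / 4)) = 22113 / 362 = 61.09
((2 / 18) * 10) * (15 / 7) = 50 / 21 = 2.38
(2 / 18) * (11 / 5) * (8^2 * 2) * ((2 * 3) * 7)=1314.13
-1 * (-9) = 9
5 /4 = 1.25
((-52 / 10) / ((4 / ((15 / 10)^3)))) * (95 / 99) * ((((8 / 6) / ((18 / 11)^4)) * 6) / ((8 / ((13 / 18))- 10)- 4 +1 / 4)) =4273841 / 2431944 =1.76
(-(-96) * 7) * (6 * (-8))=-32256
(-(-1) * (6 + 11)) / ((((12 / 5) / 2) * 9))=1.57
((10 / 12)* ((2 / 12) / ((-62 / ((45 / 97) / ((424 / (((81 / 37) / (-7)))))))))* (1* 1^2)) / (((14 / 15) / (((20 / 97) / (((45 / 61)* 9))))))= 22875 / 896868589792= 0.00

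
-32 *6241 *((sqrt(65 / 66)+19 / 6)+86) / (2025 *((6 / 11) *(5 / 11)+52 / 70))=-8974.42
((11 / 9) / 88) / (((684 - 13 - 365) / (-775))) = -775 / 22032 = -0.04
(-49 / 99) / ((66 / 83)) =-4067 / 6534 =-0.62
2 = 2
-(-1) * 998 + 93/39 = 13005/13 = 1000.38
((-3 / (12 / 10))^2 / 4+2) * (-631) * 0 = 0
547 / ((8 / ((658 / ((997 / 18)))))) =1619667 / 1994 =812.27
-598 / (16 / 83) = -24817 / 8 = -3102.12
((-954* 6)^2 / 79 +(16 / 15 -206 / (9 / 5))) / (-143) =-1473984862 / 508365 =-2899.46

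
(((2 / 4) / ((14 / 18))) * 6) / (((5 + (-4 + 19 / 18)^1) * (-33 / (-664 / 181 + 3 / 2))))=63585 / 515669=0.12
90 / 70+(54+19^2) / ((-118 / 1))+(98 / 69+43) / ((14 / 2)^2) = -528499 / 398958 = -1.32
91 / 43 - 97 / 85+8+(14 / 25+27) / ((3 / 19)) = 10061581 / 54825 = 183.52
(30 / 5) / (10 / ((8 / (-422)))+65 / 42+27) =-63 / 5239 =-0.01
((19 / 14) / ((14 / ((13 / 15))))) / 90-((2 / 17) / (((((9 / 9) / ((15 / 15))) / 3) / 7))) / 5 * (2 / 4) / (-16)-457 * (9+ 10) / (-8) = 9764614963 / 8996400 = 1085.39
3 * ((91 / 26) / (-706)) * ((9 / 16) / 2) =-189 / 45184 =-0.00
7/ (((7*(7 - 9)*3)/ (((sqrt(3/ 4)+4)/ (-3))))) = sqrt(3)/ 36+2/ 9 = 0.27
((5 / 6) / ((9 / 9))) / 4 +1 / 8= 1 / 3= 0.33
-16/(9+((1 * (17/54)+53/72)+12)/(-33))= -1.86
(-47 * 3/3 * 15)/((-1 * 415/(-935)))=-131835/83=-1588.37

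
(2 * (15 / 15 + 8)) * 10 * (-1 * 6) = -1080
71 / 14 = 5.07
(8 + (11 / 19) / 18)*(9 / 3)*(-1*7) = -19229 / 114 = -168.68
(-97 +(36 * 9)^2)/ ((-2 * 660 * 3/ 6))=-104879/ 660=-158.91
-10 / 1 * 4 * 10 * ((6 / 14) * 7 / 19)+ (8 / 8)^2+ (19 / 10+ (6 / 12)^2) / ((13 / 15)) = -58961 / 988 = -59.68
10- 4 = 6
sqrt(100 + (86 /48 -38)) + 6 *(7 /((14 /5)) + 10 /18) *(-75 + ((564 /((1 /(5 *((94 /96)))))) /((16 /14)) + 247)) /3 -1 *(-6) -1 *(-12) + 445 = sqrt(9186) /12 + 4688389 /288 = 16287.12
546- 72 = 474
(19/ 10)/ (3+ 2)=19/ 50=0.38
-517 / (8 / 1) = -517 / 8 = -64.62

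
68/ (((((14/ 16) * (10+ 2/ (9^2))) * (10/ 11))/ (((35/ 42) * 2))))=20196/ 1421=14.21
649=649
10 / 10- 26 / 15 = -11 / 15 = -0.73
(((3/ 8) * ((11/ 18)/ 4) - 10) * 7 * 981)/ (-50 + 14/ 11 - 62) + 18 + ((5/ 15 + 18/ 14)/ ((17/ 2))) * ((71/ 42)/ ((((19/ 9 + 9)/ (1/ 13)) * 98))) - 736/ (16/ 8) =772280695463/ 2896566400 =266.62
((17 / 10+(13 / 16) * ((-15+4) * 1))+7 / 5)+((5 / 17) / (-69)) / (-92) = -12599093 / 2158320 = -5.84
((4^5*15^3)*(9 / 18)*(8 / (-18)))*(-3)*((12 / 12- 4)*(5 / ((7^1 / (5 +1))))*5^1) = -1036800000 / 7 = -148114285.71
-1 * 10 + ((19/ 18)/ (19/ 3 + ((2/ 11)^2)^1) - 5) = -205691/ 13866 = -14.83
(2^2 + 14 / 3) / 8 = 13 / 12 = 1.08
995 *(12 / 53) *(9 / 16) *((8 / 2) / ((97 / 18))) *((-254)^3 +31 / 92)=-6877687722165 / 4462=-1541391242.08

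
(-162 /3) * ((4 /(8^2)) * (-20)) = 135 /2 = 67.50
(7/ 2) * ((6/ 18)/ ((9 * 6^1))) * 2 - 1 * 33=-5339/ 162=-32.96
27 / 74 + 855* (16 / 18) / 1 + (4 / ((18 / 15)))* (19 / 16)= 678719 / 888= 764.32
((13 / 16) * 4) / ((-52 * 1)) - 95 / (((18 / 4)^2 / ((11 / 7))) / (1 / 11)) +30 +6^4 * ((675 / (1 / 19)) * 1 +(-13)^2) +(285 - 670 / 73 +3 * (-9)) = 11152723551601 / 662256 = 16840502.09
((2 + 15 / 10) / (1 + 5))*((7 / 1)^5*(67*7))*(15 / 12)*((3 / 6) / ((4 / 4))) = 2873821.93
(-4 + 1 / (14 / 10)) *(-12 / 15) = 92 / 35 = 2.63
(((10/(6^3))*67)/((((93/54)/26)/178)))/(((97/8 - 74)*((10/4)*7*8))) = -310076/322245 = -0.96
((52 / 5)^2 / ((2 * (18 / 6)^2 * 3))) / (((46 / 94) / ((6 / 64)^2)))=7943 / 220800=0.04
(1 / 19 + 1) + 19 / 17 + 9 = 3608 / 323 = 11.17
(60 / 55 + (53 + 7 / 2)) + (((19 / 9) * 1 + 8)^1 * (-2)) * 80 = -1560.19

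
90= 90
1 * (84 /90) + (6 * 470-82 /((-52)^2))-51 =56173633 /20280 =2769.90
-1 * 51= -51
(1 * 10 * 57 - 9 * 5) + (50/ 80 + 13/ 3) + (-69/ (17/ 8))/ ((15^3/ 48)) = 529.50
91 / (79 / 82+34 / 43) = 320866 / 6185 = 51.88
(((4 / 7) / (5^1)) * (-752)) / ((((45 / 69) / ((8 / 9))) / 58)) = -32101376 / 4725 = -6793.94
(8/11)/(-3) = -8/33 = -0.24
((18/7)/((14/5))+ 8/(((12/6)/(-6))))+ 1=-1082/49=-22.08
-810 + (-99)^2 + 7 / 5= 44962 / 5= 8992.40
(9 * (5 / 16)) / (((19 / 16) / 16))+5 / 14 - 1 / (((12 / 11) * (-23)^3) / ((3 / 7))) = 35371237 / 924692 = 38.25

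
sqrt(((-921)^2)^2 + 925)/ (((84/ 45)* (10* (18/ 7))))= 17671.69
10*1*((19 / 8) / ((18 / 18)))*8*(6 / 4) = 285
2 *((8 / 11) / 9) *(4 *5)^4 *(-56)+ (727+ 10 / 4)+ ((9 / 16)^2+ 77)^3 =-1636307981876429 / 1660944384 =-985167.23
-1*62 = -62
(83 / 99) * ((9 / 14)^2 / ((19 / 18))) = 6723 / 20482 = 0.33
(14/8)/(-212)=-7/848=-0.01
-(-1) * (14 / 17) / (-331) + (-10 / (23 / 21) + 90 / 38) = -16633903 / 2458999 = -6.76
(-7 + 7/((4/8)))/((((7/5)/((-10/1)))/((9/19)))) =-450/19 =-23.68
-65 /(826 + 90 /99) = -715 /9096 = -0.08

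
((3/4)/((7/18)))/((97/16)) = 0.32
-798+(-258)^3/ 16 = -2148285/ 2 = -1074142.50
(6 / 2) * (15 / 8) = 45 / 8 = 5.62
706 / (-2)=-353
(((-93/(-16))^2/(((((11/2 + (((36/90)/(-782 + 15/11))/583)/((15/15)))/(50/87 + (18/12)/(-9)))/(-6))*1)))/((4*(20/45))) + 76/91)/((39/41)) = -42289912802631583/5276110737451008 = -8.02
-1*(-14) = 14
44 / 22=2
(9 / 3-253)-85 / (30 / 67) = -2639 / 6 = -439.83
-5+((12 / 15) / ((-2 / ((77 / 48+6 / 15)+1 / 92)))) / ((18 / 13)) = -5.58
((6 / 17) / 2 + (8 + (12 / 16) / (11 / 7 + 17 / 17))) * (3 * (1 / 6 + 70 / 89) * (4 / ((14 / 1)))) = 1758595 / 254184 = 6.92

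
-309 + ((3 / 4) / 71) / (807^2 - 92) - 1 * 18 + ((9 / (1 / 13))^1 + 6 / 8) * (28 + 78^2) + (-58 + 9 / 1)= 133021352491459 / 184928588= 719312.00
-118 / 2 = -59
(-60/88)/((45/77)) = -7/6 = -1.17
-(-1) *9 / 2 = 9 / 2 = 4.50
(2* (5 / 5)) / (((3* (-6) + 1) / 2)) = -4 / 17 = -0.24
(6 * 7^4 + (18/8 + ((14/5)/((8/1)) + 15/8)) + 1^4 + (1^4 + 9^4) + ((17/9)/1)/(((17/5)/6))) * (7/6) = 17620519/720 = 24472.94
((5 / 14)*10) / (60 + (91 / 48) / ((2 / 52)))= 600 / 18361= 0.03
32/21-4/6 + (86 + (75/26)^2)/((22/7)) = 30.87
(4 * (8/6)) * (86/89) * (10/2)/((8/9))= 2580/89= 28.99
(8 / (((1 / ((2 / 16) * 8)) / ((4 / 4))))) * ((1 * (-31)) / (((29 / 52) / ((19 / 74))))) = -122512 / 1073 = -114.18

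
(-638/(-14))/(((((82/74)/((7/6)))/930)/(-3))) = -5488395/41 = -133863.29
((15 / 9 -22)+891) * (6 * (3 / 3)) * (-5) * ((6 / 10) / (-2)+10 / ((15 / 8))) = -394412 / 3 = -131470.67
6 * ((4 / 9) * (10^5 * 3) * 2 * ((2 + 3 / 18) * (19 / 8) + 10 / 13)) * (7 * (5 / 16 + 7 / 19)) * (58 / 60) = 10770799375 / 247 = 43606475.20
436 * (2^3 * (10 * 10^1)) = 348800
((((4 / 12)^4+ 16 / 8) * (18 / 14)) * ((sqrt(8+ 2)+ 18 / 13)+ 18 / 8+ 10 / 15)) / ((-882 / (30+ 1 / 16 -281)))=654445 * sqrt(10) / 889056+ 439132595 / 138692736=5.49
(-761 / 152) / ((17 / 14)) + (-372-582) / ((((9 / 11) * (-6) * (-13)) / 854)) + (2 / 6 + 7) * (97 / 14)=-1495459249 / 117572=-12719.52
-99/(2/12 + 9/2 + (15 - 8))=-297/35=-8.49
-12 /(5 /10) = -24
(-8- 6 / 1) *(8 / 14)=-8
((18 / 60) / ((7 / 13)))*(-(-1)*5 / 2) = 1.39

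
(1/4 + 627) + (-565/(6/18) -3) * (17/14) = -40169/28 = -1434.61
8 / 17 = 0.47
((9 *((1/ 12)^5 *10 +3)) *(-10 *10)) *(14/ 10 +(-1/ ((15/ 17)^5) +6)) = -783741346027/ 52488000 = -14931.82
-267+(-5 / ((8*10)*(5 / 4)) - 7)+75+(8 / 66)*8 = -130733 / 660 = -198.08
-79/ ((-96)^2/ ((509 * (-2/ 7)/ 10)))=40211/ 322560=0.12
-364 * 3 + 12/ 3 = -1088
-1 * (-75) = 75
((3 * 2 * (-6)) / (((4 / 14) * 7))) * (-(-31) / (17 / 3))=-98.47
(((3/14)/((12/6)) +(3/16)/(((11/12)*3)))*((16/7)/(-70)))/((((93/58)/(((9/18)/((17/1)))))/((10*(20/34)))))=-20880/33802307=-0.00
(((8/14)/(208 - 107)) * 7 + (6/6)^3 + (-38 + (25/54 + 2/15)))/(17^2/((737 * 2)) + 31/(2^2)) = -1461690626/319399875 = -4.58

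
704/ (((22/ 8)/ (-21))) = -5376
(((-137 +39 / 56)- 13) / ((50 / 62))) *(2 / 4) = -259191 / 2800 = -92.57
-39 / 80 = -0.49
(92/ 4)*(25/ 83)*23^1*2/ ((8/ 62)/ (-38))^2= 4588030225/ 166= 27638736.30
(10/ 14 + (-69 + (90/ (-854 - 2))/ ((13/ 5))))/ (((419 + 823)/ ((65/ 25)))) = -2661167/ 18605160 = -0.14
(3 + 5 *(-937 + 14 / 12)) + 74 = -27613 / 6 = -4602.17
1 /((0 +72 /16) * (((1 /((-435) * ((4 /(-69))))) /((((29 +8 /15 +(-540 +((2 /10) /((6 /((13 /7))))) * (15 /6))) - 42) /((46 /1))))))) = -6727159 /99981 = -67.28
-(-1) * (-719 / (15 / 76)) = -54644 / 15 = -3642.93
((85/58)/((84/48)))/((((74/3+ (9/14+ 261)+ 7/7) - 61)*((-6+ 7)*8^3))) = 51/7056512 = 0.00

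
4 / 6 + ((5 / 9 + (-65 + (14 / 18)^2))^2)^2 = 714987037953895 / 43046721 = 16609558.67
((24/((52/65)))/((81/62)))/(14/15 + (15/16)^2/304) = 241254400/9836199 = 24.53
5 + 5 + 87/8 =167/8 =20.88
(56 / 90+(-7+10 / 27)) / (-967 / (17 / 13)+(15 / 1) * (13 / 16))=220592 / 26705835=0.01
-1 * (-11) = 11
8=8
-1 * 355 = -355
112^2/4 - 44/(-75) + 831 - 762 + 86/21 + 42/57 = 3210.42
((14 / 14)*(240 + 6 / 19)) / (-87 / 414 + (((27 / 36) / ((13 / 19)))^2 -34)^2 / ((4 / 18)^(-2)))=15548988604032 / 3423575930549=4.54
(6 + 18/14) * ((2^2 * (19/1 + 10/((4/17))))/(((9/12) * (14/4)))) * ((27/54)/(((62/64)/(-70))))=-5352960/217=-24668.02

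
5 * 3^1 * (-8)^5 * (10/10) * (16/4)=-1966080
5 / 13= 0.38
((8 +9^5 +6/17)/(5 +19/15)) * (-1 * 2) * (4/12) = -5019875/799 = -6282.70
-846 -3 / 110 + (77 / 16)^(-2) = -50158397 / 59290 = -845.98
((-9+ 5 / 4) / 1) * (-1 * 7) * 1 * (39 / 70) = 1209 / 40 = 30.22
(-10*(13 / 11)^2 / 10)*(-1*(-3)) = -507 / 121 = -4.19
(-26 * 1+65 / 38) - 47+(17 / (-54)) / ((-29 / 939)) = -302975 / 4959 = -61.10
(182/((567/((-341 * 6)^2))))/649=1099384/531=2070.40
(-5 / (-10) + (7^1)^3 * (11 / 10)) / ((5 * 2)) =1889 / 50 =37.78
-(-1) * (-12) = -12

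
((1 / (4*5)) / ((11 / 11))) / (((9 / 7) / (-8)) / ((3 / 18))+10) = 7 / 1265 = 0.01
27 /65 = 0.42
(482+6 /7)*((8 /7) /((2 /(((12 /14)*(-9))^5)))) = -6207911124480 /823543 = -7538053.42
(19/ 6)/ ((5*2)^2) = 19/ 600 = 0.03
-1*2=-2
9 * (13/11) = 117/11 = 10.64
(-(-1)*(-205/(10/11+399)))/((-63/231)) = 24805/13197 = 1.88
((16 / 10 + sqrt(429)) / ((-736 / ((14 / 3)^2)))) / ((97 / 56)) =-343*sqrt(429) / 20079 - 2744 / 100395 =-0.38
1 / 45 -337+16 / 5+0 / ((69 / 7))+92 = -2176 / 9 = -241.78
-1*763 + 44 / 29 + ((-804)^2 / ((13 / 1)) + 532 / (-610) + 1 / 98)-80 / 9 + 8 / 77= 54611405149381 / 1115584470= 48953.18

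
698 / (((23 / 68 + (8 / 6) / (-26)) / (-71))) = -131427816 / 761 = -172704.09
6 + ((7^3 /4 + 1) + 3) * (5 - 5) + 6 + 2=14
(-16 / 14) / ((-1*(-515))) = -8 / 3605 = -0.00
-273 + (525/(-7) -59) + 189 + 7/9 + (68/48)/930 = -808061/3720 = -217.22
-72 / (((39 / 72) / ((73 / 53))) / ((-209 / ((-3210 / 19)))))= -83486304 / 368615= -226.49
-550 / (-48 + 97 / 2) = -1100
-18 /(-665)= 18 /665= 0.03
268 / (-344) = -67 / 86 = -0.78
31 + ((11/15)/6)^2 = 251221/8100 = 31.01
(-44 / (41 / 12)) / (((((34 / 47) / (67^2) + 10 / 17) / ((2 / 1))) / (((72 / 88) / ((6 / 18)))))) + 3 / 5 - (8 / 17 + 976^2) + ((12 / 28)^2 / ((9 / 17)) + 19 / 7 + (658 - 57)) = -42889245024150886 / 45047977765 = -952079.25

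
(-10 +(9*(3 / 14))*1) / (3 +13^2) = -113 / 2408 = -0.05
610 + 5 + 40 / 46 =14165 / 23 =615.87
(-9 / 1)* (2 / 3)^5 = -32 / 27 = -1.19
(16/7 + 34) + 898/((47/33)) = 219376/329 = 666.80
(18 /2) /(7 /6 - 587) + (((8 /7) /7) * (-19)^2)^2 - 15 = 29190289781 /8439515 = 3458.76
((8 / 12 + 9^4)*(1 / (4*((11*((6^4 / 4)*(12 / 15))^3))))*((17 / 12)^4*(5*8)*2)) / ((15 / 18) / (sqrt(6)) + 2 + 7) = 1027569303125 / 3346689648918528 - 5137846515625*sqrt(6) / 1084327446249603072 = 0.00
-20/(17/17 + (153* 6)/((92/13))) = -920/6013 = -0.15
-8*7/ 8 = -7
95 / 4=23.75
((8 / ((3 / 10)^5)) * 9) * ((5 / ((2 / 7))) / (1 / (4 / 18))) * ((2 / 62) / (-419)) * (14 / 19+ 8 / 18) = -5656000000 / 539731917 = -10.48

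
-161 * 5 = -805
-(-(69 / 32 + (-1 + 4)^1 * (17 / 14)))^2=-1687401 / 50176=-33.63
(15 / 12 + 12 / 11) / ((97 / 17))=0.41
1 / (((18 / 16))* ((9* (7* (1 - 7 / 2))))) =-16 / 2835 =-0.01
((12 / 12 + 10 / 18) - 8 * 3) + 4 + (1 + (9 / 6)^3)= -1013 / 72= -14.07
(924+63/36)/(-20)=-3703/80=-46.29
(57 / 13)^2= 19.22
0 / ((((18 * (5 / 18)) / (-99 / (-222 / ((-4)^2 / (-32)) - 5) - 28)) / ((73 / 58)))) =0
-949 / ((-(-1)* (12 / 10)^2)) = -23725 / 36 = -659.03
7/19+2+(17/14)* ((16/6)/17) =1021/399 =2.56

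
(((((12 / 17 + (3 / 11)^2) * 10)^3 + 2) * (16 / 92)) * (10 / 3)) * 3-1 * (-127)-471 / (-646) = 7282567049381791 / 7607015614682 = 957.35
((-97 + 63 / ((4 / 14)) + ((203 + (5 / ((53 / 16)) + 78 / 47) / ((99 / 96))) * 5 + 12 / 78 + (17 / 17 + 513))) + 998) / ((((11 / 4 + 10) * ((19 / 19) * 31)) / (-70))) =-797723246740 / 1689518259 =-472.16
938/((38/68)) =31892/19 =1678.53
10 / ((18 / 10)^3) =1250 / 729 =1.71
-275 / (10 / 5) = -275 / 2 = -137.50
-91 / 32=-2.84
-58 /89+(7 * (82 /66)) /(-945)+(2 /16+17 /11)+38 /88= 4572013 /3171960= 1.44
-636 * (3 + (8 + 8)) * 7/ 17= -84588/ 17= -4975.76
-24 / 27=-8 / 9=-0.89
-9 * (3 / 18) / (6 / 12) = -3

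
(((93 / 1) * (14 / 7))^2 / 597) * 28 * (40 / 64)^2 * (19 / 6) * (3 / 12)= 3195325 / 6368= 501.78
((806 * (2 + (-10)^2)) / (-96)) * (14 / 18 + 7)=-239785 / 36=-6660.69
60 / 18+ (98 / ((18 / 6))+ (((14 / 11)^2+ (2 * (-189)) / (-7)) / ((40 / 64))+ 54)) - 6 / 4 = 42953 / 242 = 177.49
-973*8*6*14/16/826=-2919/59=-49.47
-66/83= -0.80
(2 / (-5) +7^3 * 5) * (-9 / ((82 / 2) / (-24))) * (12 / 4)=5555304 / 205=27099.04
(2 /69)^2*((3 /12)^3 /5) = 1 /380880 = 0.00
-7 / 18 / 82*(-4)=7 / 369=0.02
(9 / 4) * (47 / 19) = 423 / 76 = 5.57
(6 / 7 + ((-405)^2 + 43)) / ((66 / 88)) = 4593928 / 21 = 218758.48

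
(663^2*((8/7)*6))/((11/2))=42198624/77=548034.08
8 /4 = 2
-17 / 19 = -0.89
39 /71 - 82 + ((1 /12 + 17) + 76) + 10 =18431 /852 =21.63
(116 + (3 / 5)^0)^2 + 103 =13792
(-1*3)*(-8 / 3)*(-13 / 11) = -104 / 11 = -9.45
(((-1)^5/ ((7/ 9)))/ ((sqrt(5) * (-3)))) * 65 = 39 * sqrt(5)/ 7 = 12.46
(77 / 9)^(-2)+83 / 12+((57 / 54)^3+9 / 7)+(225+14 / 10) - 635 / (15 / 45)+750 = -158921515999 / 172889640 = -919.21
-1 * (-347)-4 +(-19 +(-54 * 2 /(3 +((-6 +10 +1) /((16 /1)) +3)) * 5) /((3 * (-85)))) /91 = 53560674 /156247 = 342.79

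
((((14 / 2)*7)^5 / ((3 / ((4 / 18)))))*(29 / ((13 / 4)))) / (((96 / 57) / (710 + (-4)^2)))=18832907326079 / 234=80482509940.51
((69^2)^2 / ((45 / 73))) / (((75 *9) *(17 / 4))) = 81713572 / 6375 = 12817.82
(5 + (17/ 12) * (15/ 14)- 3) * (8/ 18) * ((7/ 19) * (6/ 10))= 197/ 570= 0.35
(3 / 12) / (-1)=-1 / 4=-0.25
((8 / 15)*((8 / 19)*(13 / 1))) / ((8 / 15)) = 104 / 19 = 5.47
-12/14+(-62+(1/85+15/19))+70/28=-1346559/22610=-59.56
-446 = -446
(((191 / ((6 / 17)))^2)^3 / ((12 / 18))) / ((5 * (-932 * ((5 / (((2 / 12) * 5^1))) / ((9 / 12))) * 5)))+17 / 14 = -8203360019284113470503 / 40584499200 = -202130374428.38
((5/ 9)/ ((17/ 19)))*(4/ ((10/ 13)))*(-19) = -61.35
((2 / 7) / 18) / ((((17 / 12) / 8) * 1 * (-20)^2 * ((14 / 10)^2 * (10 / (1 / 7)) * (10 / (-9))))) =-3 / 2040850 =-0.00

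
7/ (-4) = -7/ 4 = -1.75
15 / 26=0.58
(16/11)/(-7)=-16/77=-0.21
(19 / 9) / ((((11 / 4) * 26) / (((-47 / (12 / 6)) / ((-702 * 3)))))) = 893 / 2710422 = 0.00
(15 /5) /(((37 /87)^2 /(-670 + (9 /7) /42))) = -11112.49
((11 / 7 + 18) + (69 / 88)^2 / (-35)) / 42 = 5299879 / 11383680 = 0.47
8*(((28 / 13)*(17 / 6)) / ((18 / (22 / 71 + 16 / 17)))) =84560 / 24921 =3.39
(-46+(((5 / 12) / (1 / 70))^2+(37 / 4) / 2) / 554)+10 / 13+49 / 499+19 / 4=-10049641363 / 258753456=-38.84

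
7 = 7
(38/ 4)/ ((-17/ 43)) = -817/ 34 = -24.03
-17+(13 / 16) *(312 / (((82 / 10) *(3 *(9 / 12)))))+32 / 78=-1519 / 533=-2.85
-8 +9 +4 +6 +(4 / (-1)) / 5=10.20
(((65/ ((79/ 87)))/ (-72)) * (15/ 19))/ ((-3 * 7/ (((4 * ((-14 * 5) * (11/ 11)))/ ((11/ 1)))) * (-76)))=47125/ 3764508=0.01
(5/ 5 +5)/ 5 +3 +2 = 31/ 5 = 6.20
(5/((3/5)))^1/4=25/12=2.08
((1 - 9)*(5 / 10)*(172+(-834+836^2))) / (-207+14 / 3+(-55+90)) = 4189404 / 251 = 16690.85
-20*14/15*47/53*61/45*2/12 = -80276/21465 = -3.74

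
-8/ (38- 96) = 0.14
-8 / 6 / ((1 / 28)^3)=-87808 / 3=-29269.33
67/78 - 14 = -13.14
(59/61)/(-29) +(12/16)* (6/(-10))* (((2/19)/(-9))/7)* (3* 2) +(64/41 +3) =218592947/48231785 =4.53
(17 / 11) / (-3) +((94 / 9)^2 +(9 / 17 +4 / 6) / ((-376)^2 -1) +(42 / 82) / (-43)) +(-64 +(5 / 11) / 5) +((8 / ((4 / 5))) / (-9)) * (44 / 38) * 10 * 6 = -778103902838992 / 23910238155375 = -32.54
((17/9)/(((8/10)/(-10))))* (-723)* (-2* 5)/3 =-512125/9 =-56902.78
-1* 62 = -62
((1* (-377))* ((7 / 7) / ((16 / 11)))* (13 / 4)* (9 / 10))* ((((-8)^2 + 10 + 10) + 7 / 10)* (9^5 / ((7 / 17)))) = -58934110899807 / 6400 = -9208454828.09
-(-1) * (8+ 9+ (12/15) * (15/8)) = 37/2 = 18.50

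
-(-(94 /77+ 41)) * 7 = 3251 /11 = 295.55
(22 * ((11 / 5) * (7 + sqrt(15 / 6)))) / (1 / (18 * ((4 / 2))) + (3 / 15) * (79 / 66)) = 47916 * sqrt(10) / 529 + 670824 / 529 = 1554.53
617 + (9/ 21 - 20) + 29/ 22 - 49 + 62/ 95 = 550.40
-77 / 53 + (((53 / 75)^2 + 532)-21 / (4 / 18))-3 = 258502129 / 596250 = 433.55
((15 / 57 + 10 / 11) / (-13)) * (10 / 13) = -2450 / 35321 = -0.07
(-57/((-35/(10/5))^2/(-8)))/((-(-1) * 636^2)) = 38/10323075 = 0.00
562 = 562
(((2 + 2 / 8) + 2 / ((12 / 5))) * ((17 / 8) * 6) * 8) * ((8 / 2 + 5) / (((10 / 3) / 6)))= 50949 / 10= 5094.90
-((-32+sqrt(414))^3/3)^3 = 1475692986470912/27-8058462089104*sqrt(46) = 146750410.62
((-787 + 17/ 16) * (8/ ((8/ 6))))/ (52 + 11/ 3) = -113175/ 1336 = -84.71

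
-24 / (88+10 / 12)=-144 / 533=-0.27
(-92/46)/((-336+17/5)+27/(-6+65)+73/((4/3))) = 2360/327323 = 0.01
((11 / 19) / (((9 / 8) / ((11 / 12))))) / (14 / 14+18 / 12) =484 / 2565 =0.19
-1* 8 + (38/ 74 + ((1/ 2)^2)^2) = -4395/ 592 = -7.42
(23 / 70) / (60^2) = 23 / 252000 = 0.00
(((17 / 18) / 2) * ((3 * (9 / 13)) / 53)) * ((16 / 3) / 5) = 68 / 3445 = 0.02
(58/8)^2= 841/16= 52.56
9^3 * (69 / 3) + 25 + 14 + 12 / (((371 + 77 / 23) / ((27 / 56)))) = 675265701 / 40180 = 16806.02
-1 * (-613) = 613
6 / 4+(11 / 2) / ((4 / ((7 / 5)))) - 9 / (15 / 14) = -199 / 40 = -4.98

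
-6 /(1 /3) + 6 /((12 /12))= -12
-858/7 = -122.57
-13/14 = -0.93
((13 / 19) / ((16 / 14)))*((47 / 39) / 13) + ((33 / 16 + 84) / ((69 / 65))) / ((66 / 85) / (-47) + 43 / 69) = 265071241973 / 1982690736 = 133.69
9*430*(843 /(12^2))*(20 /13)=906225 /26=34854.81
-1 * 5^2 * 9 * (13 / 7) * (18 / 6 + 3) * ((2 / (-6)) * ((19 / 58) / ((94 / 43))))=2389725 / 19082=125.23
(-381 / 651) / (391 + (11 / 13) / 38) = -62738 / 41916805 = -0.00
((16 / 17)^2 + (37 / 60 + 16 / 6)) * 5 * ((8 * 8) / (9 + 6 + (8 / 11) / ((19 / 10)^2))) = 87.76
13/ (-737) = -13/ 737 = -0.02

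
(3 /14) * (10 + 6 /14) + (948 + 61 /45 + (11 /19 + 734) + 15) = 142540967 /83790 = 1701.17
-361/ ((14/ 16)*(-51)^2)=-2888/ 18207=-0.16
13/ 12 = 1.08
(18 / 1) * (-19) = -342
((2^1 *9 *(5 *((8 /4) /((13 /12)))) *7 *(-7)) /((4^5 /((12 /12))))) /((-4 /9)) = 59535 /3328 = 17.89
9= 9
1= 1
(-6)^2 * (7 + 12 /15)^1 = 1404 /5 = 280.80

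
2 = 2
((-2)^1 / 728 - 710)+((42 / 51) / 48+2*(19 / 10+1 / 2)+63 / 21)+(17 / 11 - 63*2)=-1688032223 / 2042040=-826.64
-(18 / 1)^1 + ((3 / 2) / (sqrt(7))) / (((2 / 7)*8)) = -18 + 3*sqrt(7) / 32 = -17.75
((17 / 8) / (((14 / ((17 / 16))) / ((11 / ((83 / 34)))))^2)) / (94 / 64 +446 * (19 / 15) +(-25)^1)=2577040455 / 5614271344192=0.00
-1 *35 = -35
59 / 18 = 3.28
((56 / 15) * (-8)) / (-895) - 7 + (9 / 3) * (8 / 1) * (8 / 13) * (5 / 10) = 72949 / 174525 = 0.42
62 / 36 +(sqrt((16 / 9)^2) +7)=21 / 2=10.50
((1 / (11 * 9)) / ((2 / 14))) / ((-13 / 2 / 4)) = -56 / 1287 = -0.04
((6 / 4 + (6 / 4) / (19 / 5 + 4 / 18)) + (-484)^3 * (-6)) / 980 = 123130576083 / 177380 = 694162.68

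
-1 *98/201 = -0.49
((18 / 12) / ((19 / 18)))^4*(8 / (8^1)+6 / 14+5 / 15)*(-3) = -19663317 / 912247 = -21.55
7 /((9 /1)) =7 /9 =0.78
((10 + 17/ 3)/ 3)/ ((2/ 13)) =611/ 18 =33.94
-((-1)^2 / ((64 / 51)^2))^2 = -6765201 / 16777216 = -0.40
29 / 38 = 0.76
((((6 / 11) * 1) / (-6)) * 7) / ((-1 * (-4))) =-7 / 44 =-0.16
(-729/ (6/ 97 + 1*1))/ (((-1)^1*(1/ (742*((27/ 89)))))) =1416664242/ 9167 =154539.57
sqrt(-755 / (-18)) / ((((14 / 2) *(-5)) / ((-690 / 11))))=23 *sqrt(1510) / 77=11.61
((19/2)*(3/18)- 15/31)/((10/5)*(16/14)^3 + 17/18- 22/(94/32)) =-19780467/64038994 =-0.31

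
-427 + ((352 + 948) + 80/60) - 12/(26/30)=860.49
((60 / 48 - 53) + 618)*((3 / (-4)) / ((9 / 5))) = -3775 / 16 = -235.94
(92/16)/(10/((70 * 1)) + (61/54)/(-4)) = -8694/211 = -41.20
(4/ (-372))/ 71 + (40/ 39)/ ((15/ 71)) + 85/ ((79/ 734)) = 794.60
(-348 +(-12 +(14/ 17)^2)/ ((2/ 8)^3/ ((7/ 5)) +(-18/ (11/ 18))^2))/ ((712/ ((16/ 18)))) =-4730063744492/ 10886893641117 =-0.43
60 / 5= 12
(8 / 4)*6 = 12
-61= -61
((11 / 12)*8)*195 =1430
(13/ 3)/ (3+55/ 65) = 169/ 150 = 1.13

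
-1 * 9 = -9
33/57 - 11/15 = -44/285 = -0.15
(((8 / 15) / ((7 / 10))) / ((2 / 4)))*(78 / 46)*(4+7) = 4576 / 161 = 28.42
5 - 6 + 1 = 0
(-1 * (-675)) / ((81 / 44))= 1100 / 3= 366.67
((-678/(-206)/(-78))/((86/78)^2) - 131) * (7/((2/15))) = -5240585175/761788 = -6879.32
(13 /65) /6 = 1 /30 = 0.03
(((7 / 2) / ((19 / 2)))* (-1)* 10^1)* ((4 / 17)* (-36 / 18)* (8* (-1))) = -4480 / 323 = -13.87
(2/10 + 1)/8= 3/20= 0.15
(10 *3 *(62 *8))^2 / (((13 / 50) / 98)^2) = 31456566532544.38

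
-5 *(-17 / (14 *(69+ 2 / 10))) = 425 / 4844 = 0.09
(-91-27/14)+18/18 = -1287/14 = -91.93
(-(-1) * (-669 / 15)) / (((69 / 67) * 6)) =-14941 / 2070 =-7.22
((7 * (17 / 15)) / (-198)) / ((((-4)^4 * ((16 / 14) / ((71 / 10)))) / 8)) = -59143 / 7603200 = -0.01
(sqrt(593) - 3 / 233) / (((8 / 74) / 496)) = -13764 / 233+4588 *sqrt(593) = 111666.03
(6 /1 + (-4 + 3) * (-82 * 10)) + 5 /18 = 14873 /18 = 826.28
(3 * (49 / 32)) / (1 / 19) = 2793 / 32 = 87.28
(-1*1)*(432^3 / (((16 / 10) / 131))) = -6600890880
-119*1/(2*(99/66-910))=119/1817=0.07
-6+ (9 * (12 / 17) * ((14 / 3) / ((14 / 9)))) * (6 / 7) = 1230 / 119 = 10.34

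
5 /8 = 0.62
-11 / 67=-0.16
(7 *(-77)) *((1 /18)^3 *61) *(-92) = 756217 /1458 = 518.67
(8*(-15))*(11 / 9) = -440 / 3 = -146.67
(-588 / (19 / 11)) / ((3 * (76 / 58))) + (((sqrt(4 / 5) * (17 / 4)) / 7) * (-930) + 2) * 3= -1595.69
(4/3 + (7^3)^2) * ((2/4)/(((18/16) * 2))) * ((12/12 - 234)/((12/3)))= -82237583/54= -1522918.20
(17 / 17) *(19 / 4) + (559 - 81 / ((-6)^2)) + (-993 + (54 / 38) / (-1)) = -16451 / 38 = -432.92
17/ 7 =2.43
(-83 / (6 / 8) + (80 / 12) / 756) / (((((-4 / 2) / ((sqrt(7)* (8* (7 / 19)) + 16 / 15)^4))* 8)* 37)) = 10102357846016* sqrt(7) / 69377927625 + 106439593749253888 / 138408965611875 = 1154.28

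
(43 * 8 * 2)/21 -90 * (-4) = 8248/21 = 392.76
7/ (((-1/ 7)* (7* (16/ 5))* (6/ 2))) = -35/ 48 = -0.73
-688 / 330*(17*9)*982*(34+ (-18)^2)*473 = -265211033952 / 5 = -53042206790.40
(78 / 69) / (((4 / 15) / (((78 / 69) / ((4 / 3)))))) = 7605 / 2116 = 3.59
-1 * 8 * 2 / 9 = -16 / 9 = -1.78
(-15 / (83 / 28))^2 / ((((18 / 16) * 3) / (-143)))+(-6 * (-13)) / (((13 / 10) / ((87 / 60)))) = -20624371 / 20667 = -997.94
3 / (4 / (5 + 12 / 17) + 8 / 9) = 2619 / 1388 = 1.89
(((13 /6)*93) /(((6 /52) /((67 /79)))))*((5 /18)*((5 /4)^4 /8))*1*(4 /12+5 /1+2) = 12066071875 /13105152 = 920.71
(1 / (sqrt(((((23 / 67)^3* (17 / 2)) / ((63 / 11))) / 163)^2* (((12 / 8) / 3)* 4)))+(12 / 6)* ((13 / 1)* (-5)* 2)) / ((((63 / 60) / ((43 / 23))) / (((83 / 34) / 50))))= -185588 / 8211+524903918883* sqrt(2) / 4448072695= 144.28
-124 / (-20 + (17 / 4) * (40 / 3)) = -186 / 55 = -3.38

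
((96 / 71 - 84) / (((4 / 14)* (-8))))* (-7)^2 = 1771.76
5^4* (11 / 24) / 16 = 6875 / 384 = 17.90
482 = 482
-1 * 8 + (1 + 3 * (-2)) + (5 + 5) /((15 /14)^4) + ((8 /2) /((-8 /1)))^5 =-1763501 /324000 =-5.44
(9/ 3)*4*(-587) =-7044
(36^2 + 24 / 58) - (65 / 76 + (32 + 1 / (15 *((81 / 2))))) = 3383628437 / 2677860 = 1263.56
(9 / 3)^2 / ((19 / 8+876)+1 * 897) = 72 / 14203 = 0.01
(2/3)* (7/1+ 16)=46/3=15.33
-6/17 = -0.35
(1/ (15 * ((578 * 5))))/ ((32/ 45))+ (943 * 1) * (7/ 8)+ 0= 76307563/ 92480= 825.13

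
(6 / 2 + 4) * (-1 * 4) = -28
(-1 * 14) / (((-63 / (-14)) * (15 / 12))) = -112 / 45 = -2.49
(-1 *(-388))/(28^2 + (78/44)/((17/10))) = 72556/146803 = 0.49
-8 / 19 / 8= -1 / 19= -0.05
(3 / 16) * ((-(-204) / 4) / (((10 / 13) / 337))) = 670293 / 160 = 4189.33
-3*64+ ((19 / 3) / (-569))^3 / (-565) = -539573037553781 / 2810276237295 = -192.00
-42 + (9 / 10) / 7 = -41.87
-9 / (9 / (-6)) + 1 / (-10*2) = 119 / 20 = 5.95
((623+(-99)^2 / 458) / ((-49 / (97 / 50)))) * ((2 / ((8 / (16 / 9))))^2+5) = -2410485599 / 18178020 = -132.60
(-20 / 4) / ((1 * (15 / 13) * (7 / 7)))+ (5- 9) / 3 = -17 / 3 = -5.67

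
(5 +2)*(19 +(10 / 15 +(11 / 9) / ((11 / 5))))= 1274 / 9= 141.56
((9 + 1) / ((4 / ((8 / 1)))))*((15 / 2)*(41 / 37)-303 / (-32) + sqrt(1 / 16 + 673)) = 105255 / 296 + 55*sqrt(89) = 874.46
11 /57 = 0.19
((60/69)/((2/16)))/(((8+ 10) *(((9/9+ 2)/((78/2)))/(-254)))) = -264160/207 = -1276.14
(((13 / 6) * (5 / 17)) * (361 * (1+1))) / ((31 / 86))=2017990 / 1581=1276.40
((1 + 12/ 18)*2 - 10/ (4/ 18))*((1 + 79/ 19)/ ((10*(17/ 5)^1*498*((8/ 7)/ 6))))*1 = -42875/ 643416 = -0.07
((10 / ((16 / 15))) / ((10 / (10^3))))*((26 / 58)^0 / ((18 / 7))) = 4375 / 12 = 364.58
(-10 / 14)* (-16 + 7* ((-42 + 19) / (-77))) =765 / 77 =9.94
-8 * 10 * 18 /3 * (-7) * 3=10080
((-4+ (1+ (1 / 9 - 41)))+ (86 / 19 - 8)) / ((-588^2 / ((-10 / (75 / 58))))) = -0.00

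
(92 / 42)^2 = 2116 / 441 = 4.80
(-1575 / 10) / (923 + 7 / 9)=-2835 / 16628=-0.17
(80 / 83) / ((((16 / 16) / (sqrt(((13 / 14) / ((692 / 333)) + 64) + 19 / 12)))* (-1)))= -20* sqrt(13944187866) / 301539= -7.83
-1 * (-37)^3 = 50653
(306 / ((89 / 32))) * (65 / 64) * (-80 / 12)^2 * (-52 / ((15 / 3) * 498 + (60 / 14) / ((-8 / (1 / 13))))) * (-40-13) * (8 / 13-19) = -1630374636800 / 16132941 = -101058.74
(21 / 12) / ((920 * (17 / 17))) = 0.00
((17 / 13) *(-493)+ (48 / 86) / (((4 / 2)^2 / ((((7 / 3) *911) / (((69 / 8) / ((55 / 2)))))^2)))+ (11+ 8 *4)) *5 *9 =255847263518410 / 887133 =288397865.39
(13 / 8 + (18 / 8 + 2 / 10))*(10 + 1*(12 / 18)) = 652 / 15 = 43.47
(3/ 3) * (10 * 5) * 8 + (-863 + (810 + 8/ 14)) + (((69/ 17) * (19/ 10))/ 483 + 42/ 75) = 2071477/ 5950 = 348.15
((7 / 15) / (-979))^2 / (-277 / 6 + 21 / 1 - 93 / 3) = -98 / 24224596275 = -0.00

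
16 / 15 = 1.07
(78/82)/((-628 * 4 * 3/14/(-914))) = 41587/25748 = 1.62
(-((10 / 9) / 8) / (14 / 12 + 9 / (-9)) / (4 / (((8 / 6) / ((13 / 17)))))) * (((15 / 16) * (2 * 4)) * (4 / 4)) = -425 / 156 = -2.72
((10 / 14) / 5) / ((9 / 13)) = 13 / 63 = 0.21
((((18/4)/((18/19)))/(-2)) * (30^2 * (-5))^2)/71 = -48093750/71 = -677376.76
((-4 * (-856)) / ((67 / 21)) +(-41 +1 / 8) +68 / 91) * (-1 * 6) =-151166523 / 24388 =-6198.40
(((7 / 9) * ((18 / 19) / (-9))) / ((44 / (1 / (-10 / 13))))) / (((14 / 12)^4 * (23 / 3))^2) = 5458752 / 455258688115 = 0.00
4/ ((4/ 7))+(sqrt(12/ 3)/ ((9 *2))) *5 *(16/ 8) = 73/ 9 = 8.11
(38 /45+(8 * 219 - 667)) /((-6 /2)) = -48863 /135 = -361.95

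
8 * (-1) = -8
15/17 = 0.88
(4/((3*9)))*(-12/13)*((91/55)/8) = -14/495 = -0.03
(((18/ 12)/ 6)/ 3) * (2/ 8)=1/ 48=0.02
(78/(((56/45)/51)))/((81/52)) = 14365/7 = 2052.14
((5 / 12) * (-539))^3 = -19573852375 / 1728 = -11327460.87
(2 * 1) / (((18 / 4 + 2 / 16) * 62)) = 8 / 1147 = 0.01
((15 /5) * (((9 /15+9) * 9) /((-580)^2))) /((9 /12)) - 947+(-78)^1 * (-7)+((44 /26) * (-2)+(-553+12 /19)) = -24842903074 /25965875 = -956.75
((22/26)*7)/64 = 77/832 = 0.09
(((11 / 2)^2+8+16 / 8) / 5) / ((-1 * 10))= -0.80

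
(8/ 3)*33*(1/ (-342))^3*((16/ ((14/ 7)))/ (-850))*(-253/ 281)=-11132/ 597150198675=-0.00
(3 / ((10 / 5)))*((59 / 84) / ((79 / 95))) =5605 / 4424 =1.27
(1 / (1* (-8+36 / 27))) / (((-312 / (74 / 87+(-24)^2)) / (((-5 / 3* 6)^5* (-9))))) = 94098750 / 377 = 249598.81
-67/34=-1.97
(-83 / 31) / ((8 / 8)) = -83 / 31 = -2.68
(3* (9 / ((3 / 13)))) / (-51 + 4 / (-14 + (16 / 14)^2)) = -36387 / 15959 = -2.28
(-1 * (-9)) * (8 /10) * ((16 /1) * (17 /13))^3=724451328 /10985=65949.14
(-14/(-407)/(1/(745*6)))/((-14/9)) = -40230/407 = -98.85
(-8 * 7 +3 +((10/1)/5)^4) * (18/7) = -666/7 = -95.14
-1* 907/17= -53.35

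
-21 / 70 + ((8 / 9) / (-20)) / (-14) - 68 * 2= -85867 / 630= -136.30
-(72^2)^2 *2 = -53747712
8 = 8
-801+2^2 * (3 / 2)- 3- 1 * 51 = -849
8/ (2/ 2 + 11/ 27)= 108/ 19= 5.68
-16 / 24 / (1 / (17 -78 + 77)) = -32 / 3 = -10.67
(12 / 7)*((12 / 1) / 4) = 36 / 7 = 5.14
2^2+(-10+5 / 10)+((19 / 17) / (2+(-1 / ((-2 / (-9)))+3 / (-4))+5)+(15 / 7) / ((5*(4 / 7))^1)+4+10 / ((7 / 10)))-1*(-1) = 7223 / 476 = 15.17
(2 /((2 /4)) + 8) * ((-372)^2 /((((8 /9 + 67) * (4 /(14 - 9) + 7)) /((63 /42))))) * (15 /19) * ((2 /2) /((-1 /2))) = -1120910400 /150917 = -7427.33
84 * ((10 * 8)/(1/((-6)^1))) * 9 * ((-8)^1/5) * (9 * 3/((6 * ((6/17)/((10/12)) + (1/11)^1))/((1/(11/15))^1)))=3331238400/481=6925651.56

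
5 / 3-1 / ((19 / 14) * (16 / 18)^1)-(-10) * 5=11591 / 228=50.84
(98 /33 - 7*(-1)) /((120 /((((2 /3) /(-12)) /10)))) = -329 /712800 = -0.00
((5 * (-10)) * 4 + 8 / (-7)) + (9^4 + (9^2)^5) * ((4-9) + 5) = -1408 / 7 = -201.14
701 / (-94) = -701 / 94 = -7.46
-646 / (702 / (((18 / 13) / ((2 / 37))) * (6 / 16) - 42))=362729 / 12168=29.81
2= 2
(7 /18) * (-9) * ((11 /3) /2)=-77 /12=-6.42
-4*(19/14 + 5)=-178/7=-25.43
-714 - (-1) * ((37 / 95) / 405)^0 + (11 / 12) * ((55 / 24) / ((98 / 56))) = -358747 / 504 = -711.80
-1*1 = -1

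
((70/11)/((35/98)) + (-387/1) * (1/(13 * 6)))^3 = 49714249733/23393656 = 2125.12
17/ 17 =1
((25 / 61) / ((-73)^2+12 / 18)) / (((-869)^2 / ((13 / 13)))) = 75 / 736530422969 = 0.00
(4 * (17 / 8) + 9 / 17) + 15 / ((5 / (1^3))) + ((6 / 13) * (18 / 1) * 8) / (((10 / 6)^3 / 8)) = 7009841 / 55250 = 126.87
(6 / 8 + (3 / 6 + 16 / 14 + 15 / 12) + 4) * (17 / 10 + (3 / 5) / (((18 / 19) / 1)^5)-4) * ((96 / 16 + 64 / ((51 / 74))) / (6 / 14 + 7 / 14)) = -257190007403 / 208797264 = -1231.77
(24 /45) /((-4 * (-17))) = 2 /255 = 0.01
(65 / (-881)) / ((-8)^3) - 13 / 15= -5862961 / 6766080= -0.87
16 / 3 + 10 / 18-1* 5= 0.89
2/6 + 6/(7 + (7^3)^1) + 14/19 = 10846/9975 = 1.09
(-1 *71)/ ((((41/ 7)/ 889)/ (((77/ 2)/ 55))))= -3092831/ 410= -7543.49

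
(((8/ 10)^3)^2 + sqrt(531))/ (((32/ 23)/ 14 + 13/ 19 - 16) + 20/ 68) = -52003 * sqrt(59)/ 258668 - 53251072/ 3031265625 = -1.56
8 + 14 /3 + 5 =53 /3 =17.67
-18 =-18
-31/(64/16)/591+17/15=13241/11820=1.12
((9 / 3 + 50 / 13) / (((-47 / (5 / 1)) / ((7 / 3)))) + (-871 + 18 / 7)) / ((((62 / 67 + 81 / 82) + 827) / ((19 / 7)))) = -2.85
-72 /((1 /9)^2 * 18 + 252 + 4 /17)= -0.29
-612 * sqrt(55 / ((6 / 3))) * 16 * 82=-401472 * sqrt(110)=-4210673.86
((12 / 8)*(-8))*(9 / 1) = -108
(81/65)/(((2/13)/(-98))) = -3969/5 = -793.80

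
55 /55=1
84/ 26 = 42/ 13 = 3.23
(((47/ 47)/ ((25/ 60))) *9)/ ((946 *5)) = 54/ 11825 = 0.00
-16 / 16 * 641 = -641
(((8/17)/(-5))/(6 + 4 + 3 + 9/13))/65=-0.00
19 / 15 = 1.27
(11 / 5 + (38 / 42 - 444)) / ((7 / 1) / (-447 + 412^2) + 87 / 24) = -62699482544 / 515515245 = -121.62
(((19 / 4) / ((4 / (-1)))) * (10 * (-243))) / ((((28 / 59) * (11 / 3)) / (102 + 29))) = 535271895 / 2464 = 217236.97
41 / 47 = 0.87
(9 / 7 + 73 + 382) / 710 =1597 / 2485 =0.64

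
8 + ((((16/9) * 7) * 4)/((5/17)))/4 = 2264/45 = 50.31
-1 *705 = -705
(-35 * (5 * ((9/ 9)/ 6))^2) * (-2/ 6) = 875/ 108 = 8.10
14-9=5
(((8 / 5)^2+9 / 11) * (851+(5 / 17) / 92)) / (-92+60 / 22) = -1236470201 / 38396200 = -32.20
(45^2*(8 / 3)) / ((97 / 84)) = 453600 / 97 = 4676.29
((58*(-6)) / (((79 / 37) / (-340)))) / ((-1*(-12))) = 364820 / 79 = 4617.97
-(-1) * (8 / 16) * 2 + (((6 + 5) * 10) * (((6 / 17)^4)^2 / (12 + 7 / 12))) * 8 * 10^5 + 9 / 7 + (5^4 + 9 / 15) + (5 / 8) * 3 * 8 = 85779796605171091 / 36866878075685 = 2326.74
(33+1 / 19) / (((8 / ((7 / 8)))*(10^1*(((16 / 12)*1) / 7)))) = 1.90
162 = 162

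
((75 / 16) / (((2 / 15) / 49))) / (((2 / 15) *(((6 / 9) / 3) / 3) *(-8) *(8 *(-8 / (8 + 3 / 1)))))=245581875 / 65536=3747.28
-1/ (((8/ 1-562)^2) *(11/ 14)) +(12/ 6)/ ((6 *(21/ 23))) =38824433/ 106346394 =0.37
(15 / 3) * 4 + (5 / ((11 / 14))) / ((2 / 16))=70.91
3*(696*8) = 16704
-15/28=-0.54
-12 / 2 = -6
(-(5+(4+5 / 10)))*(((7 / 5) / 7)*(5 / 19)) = -1 / 2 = -0.50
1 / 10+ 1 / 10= 1 / 5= 0.20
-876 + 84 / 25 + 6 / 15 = -21806 / 25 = -872.24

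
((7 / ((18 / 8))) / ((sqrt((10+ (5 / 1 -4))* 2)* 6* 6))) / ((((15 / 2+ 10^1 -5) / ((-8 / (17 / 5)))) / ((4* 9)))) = -224* sqrt(22) / 8415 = -0.12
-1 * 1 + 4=3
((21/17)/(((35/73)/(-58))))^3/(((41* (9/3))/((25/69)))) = -227705654712/23164795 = -9829.82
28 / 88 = 0.32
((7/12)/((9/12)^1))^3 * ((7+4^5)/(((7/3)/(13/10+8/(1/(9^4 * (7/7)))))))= 26517069467/2430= 10912374.27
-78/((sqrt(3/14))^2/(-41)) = 14924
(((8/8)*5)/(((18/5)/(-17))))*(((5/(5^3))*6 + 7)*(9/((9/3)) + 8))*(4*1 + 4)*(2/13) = -2314.32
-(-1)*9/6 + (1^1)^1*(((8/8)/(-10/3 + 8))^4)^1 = 57705/38416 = 1.50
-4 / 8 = -1 / 2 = -0.50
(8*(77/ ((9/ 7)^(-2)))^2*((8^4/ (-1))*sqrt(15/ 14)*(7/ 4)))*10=-32517365760*sqrt(210)/ 49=-9616763224.93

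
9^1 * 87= 783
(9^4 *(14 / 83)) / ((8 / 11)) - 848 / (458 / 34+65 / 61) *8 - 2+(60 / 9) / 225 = 355715284691 / 337808340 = 1053.01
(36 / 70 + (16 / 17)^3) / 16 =115897 / 1375640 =0.08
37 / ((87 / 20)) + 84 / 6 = 1958 / 87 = 22.51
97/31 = 3.13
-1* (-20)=20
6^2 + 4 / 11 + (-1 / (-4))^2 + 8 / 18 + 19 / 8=62165 / 1584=39.25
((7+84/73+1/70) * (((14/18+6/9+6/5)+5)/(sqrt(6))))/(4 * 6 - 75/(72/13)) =28705424 * sqrt(6)/28858725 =2.44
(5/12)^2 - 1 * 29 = -4151/144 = -28.83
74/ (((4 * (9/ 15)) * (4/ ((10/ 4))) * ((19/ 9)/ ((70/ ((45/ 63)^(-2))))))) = 346875/ 1064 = 326.01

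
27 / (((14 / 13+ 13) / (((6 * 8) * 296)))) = 1662336 / 61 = 27251.41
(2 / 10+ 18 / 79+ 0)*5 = 169 / 79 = 2.14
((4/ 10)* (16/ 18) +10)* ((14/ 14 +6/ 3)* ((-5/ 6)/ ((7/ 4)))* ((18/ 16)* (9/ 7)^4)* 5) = -7643565/ 33614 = -227.39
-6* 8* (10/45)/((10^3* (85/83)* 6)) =-166/95625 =-0.00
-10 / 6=-5 / 3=-1.67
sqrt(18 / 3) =sqrt(6) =2.45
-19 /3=-6.33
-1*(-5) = 5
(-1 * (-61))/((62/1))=61/62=0.98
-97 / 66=-1.47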